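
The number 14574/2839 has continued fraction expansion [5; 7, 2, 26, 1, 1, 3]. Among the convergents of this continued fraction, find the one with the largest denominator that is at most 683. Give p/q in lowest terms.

a_0 = 5: 5/1  (≤ bound)
a_1 = 7: 36/7  (≤ bound)
a_2 = 2: 77/15  (≤ bound)
a_3 = 26: 2038/397  (≤ bound)
a_4 = 1: 2115/412  (≤ bound)
a_5 = 1: 4153/809  (> 683, stop)

2115/412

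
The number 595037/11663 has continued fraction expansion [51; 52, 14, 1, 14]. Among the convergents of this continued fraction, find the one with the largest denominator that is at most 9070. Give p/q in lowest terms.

39846/781

List convergents until the denominator exceeds the bound:
a_0 = 51: 51/1  (≤ bound)
a_1 = 52: 2653/52  (≤ bound)
a_2 = 14: 37193/729  (≤ bound)
a_3 = 1: 39846/781  (≤ bound)
a_4 = 14: 595037/11663  (> 9070, stop)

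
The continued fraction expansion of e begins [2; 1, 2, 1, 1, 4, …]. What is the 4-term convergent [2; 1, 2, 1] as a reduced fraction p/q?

Start with 1.
2 + 1/(1/1) = 2 + 1/1 = 3/1
1 + 1/(3/1) = 1 + 1/3 = 4/3
2 + 1/(4/3) = 2 + 3/4 = 11/4

11/4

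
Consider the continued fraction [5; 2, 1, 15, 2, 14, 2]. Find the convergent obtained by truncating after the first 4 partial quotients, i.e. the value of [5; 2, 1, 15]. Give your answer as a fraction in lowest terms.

Collapse the nested fraction from the inside out:
Start with 15.
1 + 1/(15/1) = 1 + 1/15 = 16/15
2 + 1/(16/15) = 2 + 15/16 = 47/16
5 + 1/(47/16) = 5 + 16/47 = 251/47

251/47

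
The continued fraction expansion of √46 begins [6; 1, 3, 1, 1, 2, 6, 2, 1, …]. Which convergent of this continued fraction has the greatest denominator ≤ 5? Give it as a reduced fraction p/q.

34/5

a_0 = 6: 6/1  (≤ bound)
a_1 = 1: 7/1  (≤ bound)
a_2 = 3: 27/4  (≤ bound)
a_3 = 1: 34/5  (≤ bound)
a_4 = 1: 61/9  (> 5, stop)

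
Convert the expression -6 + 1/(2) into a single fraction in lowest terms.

-11/2

Compute successive convergents:
a_0 = -6: -6/1
a_1 = 2: -11/2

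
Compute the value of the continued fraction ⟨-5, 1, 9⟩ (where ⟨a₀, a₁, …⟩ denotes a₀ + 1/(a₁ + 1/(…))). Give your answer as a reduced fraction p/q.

a_0 = -5: -5/1
a_1 = 1: -4/1
a_2 = 9: -41/10

-41/10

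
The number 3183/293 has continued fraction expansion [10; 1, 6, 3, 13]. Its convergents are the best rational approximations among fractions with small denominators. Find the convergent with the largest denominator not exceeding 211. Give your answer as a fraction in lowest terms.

a_0 = 10: 10/1  (≤ bound)
a_1 = 1: 11/1  (≤ bound)
a_2 = 6: 76/7  (≤ bound)
a_3 = 3: 239/22  (≤ bound)
a_4 = 13: 3183/293  (> 211, stop)

239/22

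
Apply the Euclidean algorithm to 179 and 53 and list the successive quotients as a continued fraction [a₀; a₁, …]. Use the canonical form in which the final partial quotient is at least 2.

[3; 2, 1, 1, 1, 6]

179 = 3·53 + 20, so a_0 = 3
53 = 2·20 + 13, so a_1 = 2
20 = 1·13 + 7, so a_2 = 1
13 = 1·7 + 6, so a_3 = 1
7 = 1·6 + 1, so a_4 = 1
6 = 6·1 + 0, so a_5 = 6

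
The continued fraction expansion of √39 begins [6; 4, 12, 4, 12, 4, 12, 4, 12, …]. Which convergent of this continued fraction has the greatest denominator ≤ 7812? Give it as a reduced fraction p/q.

a_0 = 6: 6/1  (≤ bound)
a_1 = 4: 25/4  (≤ bound)
a_2 = 12: 306/49  (≤ bound)
a_3 = 4: 1249/200  (≤ bound)
a_4 = 12: 15294/2449  (≤ bound)
a_5 = 4: 62425/9996  (> 7812, stop)

15294/2449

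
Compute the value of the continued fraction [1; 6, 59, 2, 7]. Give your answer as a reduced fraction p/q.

Use the convergent recurrence hₖ = aₖ·hₖ₋₁ + hₖ₋₂ (and likewise for the denominators kₖ):
a_0 = 1: 1/1
a_1 = 6: 7/6
a_2 = 59: 414/355
a_3 = 2: 835/716
a_4 = 7: 6259/5367

6259/5367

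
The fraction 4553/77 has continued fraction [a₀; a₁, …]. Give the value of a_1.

7

⌊4553/77⌋ = 59, remainder 10
⌊77/10⌋ = 7, remainder 7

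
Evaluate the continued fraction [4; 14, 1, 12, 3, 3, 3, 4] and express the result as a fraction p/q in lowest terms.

Use the convergent recurrence hₖ = aₖ·hₖ₋₁ + hₖ₋₂ (and likewise for the denominators kₖ):
a_0 = 4: 4/1
a_1 = 14: 57/14
a_2 = 1: 61/15
a_3 = 12: 789/194
a_4 = 3: 2428/597
a_5 = 3: 8073/1985
a_6 = 3: 26647/6552
a_7 = 4: 114661/28193

114661/28193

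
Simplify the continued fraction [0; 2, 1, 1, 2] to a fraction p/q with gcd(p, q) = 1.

5/13

a_0 = 0: 0/1
a_1 = 2: 1/2
a_2 = 1: 1/3
a_3 = 1: 2/5
a_4 = 2: 5/13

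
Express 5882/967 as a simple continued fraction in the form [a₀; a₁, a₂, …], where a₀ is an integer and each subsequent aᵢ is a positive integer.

5882 ÷ 967 → quotient 6, remainder 80
967 ÷ 80 → quotient 12, remainder 7
80 ÷ 7 → quotient 11, remainder 3
7 ÷ 3 → quotient 2, remainder 1
3 ÷ 1 → quotient 3, remainder 0

[6; 12, 11, 2, 3]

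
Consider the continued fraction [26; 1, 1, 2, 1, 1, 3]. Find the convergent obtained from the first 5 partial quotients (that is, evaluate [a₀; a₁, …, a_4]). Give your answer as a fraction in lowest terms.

a_0 = 26: 26/1
a_1 = 1: 27/1
a_2 = 1: 53/2
a_3 = 2: 133/5
a_4 = 1: 186/7

186/7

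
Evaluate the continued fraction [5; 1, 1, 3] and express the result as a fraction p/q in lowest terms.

39/7

Work from the innermost term outward:
Start with 3.
1 + 1/(3/1) = 1 + 1/3 = 4/3
1 + 1/(4/3) = 1 + 3/4 = 7/4
5 + 1/(7/4) = 5 + 4/7 = 39/7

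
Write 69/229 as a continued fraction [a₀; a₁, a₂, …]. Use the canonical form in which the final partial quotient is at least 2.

[0; 3, 3, 7, 3]

69 = 0·229 + 69, so a_0 = 0
229 = 3·69 + 22, so a_1 = 3
69 = 3·22 + 3, so a_2 = 3
22 = 7·3 + 1, so a_3 = 7
3 = 3·1 + 0, so a_4 = 3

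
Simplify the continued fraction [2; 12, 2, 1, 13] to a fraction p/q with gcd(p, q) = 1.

1053/506

Collapse the nested fraction from the inside out:
Start with 13.
1 + 1/(13/1) = 1 + 1/13 = 14/13
2 + 1/(14/13) = 2 + 13/14 = 41/14
12 + 1/(41/14) = 12 + 14/41 = 506/41
2 + 1/(506/41) = 2 + 41/506 = 1053/506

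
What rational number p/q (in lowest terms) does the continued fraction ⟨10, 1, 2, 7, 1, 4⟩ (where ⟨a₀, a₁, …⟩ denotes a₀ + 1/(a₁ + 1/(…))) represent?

Work from the innermost term outward:
Start with 4.
1 + 1/(4/1) = 1 + 1/4 = 5/4
7 + 1/(5/4) = 7 + 4/5 = 39/5
2 + 1/(39/5) = 2 + 5/39 = 83/39
1 + 1/(83/39) = 1 + 39/83 = 122/83
10 + 1/(122/83) = 10 + 83/122 = 1303/122

1303/122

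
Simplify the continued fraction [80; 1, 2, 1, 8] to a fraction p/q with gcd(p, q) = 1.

Start with 8.
1 + 1/(8/1) = 1 + 1/8 = 9/8
2 + 1/(9/8) = 2 + 8/9 = 26/9
1 + 1/(26/9) = 1 + 9/26 = 35/26
80 + 1/(35/26) = 80 + 26/35 = 2826/35

2826/35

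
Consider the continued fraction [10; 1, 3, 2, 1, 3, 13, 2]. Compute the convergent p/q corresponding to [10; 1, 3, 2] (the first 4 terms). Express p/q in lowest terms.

Start with 2.
3 + 1/(2/1) = 3 + 1/2 = 7/2
1 + 1/(7/2) = 1 + 2/7 = 9/7
10 + 1/(9/7) = 10 + 7/9 = 97/9

97/9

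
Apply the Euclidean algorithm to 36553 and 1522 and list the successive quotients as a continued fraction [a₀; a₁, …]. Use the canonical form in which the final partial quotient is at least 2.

36553 ÷ 1522 → quotient 24, remainder 25
1522 ÷ 25 → quotient 60, remainder 22
25 ÷ 22 → quotient 1, remainder 3
22 ÷ 3 → quotient 7, remainder 1
3 ÷ 1 → quotient 3, remainder 0

[24; 60, 1, 7, 3]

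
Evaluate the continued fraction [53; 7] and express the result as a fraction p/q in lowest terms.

Work from the innermost term outward:
Start with 7.
53 + 1/(7/1) = 53 + 1/7 = 372/7

372/7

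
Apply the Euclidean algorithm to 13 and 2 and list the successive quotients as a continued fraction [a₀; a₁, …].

[6; 2]

13 = 6·2 + 1, so a_0 = 6
2 = 2·1 + 0, so a_1 = 2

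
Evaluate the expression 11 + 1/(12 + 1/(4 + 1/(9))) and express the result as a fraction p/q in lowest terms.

5020/453

Work from the innermost term outward:
Start with 9.
4 + 1/(9/1) = 4 + 1/9 = 37/9
12 + 1/(37/9) = 12 + 9/37 = 453/37
11 + 1/(453/37) = 11 + 37/453 = 5020/453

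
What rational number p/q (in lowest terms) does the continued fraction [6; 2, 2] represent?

Compute successive convergents:
a_0 = 6: 6/1
a_1 = 2: 13/2
a_2 = 2: 32/5

32/5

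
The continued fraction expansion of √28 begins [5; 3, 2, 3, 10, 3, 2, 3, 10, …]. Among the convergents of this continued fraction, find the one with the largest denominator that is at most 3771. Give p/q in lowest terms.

a_0 = 5: 5/1  (≤ bound)
a_1 = 3: 16/3  (≤ bound)
a_2 = 2: 37/7  (≤ bound)
a_3 = 3: 127/24  (≤ bound)
a_4 = 10: 1307/247  (≤ bound)
a_5 = 3: 4048/765  (≤ bound)
a_6 = 2: 9403/1777  (≤ bound)
a_7 = 3: 32257/6096  (> 3771, stop)

9403/1777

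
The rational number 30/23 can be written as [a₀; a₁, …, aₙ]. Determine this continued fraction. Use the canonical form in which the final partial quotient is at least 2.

Apply division with remainder until the remainder is 0:
30 = 1·23 + 7, so a_0 = 1
23 = 3·7 + 2, so a_1 = 3
7 = 3·2 + 1, so a_2 = 3
2 = 2·1 + 0, so a_3 = 2

[1; 3, 3, 2]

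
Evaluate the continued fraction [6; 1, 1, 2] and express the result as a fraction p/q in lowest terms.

33/5

Work from the innermost term outward:
Start with 2.
1 + 1/(2/1) = 1 + 1/2 = 3/2
1 + 1/(3/2) = 1 + 2/3 = 5/3
6 + 1/(5/3) = 6 + 3/5 = 33/5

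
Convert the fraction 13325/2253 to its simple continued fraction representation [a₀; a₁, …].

13325 ÷ 2253 → quotient 5, remainder 2060
2253 ÷ 2060 → quotient 1, remainder 193
2060 ÷ 193 → quotient 10, remainder 130
193 ÷ 130 → quotient 1, remainder 63
130 ÷ 63 → quotient 2, remainder 4
63 ÷ 4 → quotient 15, remainder 3
4 ÷ 3 → quotient 1, remainder 1
3 ÷ 1 → quotient 3, remainder 0

[5; 1, 10, 1, 2, 15, 1, 3]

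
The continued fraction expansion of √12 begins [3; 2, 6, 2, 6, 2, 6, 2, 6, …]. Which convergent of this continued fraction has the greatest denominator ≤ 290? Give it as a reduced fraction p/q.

List convergents until the denominator exceeds the bound:
a_0 = 3: 3/1  (≤ bound)
a_1 = 2: 7/2  (≤ bound)
a_2 = 6: 45/13  (≤ bound)
a_3 = 2: 97/28  (≤ bound)
a_4 = 6: 627/181  (≤ bound)
a_5 = 2: 1351/390  (> 290, stop)

627/181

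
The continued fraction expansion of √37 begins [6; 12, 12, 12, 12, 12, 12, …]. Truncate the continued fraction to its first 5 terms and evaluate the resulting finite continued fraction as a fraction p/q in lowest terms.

128766/21169

Compute successive convergents:
a_0 = 6: 6/1
a_1 = 12: 73/12
a_2 = 12: 882/145
a_3 = 12: 10657/1752
a_4 = 12: 128766/21169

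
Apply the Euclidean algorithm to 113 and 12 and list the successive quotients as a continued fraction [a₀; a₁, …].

Run the Euclidean algorithm, recording each quotient:
⌊113/12⌋ = 9, remainder 5
⌊12/5⌋ = 2, remainder 2
⌊5/2⌋ = 2, remainder 1
⌊2/1⌋ = 2, remainder 0

[9; 2, 2, 2]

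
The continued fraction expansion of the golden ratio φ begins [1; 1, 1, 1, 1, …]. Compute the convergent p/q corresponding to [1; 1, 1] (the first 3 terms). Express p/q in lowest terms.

3/2

a_0 = 1: 1/1
a_1 = 1: 2/1
a_2 = 1: 3/2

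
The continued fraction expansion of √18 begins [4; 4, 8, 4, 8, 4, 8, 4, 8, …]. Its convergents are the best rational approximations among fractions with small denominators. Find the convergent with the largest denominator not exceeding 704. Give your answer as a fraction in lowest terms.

577/136

a_0 = 4: 4/1  (≤ bound)
a_1 = 4: 17/4  (≤ bound)
a_2 = 8: 140/33  (≤ bound)
a_3 = 4: 577/136  (≤ bound)
a_4 = 8: 4756/1121  (> 704, stop)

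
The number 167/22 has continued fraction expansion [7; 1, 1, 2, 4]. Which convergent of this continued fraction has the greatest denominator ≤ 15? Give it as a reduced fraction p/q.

38/5

List convergents until the denominator exceeds the bound:
a_0 = 7: 7/1  (≤ bound)
a_1 = 1: 8/1  (≤ bound)
a_2 = 1: 15/2  (≤ bound)
a_3 = 2: 38/5  (≤ bound)
a_4 = 4: 167/22  (> 15, stop)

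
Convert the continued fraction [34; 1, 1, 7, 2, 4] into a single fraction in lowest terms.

4938/143

a_0 = 34: 34/1
a_1 = 1: 35/1
a_2 = 1: 69/2
a_3 = 7: 518/15
a_4 = 2: 1105/32
a_5 = 4: 4938/143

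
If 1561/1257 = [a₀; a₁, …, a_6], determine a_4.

⌊1561/1257⌋ = 1, remainder 304
⌊1257/304⌋ = 4, remainder 41
⌊304/41⌋ = 7, remainder 17
⌊41/17⌋ = 2, remainder 7
⌊17/7⌋ = 2, remainder 3

2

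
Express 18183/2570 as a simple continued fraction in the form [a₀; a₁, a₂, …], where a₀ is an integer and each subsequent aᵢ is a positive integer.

[7; 13, 3, 6, 10]

Run the Euclidean algorithm, recording each quotient:
⌊18183/2570⌋ = 7, remainder 193
⌊2570/193⌋ = 13, remainder 61
⌊193/61⌋ = 3, remainder 10
⌊61/10⌋ = 6, remainder 1
⌊10/1⌋ = 10, remainder 0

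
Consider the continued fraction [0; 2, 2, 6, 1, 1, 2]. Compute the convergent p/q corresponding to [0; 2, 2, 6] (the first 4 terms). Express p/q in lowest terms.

a_0 = 0: 0/1
a_1 = 2: 1/2
a_2 = 2: 2/5
a_3 = 6: 13/32

13/32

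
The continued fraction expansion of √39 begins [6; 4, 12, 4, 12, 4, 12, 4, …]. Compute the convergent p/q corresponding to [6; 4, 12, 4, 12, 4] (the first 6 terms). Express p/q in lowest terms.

Start with 4.
12 + 1/(4/1) = 12 + 1/4 = 49/4
4 + 1/(49/4) = 4 + 4/49 = 200/49
12 + 1/(200/49) = 12 + 49/200 = 2449/200
4 + 1/(2449/200) = 4 + 200/2449 = 9996/2449
6 + 1/(9996/2449) = 6 + 2449/9996 = 62425/9996

62425/9996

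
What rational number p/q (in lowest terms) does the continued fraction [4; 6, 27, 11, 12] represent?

90607/21751

Start with 12.
11 + 1/(12/1) = 11 + 1/12 = 133/12
27 + 1/(133/12) = 27 + 12/133 = 3603/133
6 + 1/(3603/133) = 6 + 133/3603 = 21751/3603
4 + 1/(21751/3603) = 4 + 3603/21751 = 90607/21751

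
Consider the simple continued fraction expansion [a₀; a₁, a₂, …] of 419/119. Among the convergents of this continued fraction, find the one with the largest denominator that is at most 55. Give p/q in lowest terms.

a_0 = 3: 3/1  (≤ bound)
a_1 = 1: 4/1  (≤ bound)
a_2 = 1: 7/2  (≤ bound)
a_3 = 11: 81/23  (≤ bound)
a_4 = 2: 169/48  (≤ bound)
a_5 = 2: 419/119  (> 55, stop)

169/48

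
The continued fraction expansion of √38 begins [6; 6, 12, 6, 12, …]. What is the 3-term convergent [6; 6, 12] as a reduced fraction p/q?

450/73

a_0 = 6: 6/1
a_1 = 6: 37/6
a_2 = 12: 450/73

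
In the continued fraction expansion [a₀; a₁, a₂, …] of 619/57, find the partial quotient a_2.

6

Apply division with remainder until the remainder is 0:
619 ÷ 57 → quotient 10, remainder 49
57 ÷ 49 → quotient 1, remainder 8
49 ÷ 8 → quotient 6, remainder 1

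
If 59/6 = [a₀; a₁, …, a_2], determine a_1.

1

59 ÷ 6 → quotient 9, remainder 5
6 ÷ 5 → quotient 1, remainder 1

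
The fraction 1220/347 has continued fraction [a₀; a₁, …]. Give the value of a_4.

3

Run the Euclidean algorithm, recording each quotient:
1220 = 3·347 + 179, so a_0 = 3
347 = 1·179 + 168, so a_1 = 1
179 = 1·168 + 11, so a_2 = 1
168 = 15·11 + 3, so a_3 = 15
11 = 3·3 + 2, so a_4 = 3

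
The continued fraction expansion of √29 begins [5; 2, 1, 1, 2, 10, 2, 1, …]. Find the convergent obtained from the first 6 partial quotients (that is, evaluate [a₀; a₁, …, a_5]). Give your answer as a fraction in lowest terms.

727/135

a_0 = 5: 5/1
a_1 = 2: 11/2
a_2 = 1: 16/3
a_3 = 1: 27/5
a_4 = 2: 70/13
a_5 = 10: 727/135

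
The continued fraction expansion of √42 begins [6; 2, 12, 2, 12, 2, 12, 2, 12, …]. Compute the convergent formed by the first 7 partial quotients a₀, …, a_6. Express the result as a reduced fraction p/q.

109194/16849

Use the convergent recurrence hₖ = aₖ·hₖ₋₁ + hₖ₋₂ (and likewise for the denominators kₖ):
a_0 = 6: 6/1
a_1 = 2: 13/2
a_2 = 12: 162/25
a_3 = 2: 337/52
a_4 = 12: 4206/649
a_5 = 2: 8749/1350
a_6 = 12: 109194/16849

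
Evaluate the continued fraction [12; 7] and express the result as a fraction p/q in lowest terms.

a_0 = 12: 12/1
a_1 = 7: 85/7

85/7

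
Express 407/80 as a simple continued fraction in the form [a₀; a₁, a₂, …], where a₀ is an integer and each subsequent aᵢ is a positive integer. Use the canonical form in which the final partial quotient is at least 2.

Apply division with remainder until the remainder is 0:
407 = 5·80 + 7, so a_0 = 5
80 = 11·7 + 3, so a_1 = 11
7 = 2·3 + 1, so a_2 = 2
3 = 3·1 + 0, so a_3 = 3

[5; 11, 2, 3]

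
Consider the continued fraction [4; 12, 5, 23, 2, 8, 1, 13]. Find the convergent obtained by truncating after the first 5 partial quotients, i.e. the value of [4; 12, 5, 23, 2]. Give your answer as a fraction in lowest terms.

Use the convergent recurrence hₖ = aₖ·hₖ₋₁ + hₖ₋₂ (and likewise for the denominators kₖ):
a_0 = 4: 4/1
a_1 = 12: 49/12
a_2 = 5: 249/61
a_3 = 23: 5776/1415
a_4 = 2: 11801/2891

11801/2891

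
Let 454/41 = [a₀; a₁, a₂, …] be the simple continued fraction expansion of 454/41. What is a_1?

454 ÷ 41 → quotient 11, remainder 3
41 ÷ 3 → quotient 13, remainder 2

13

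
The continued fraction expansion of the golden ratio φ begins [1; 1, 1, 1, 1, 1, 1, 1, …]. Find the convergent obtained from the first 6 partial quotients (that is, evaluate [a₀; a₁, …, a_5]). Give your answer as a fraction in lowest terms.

13/8

Start with 1.
1 + 1/(1/1) = 1 + 1/1 = 2/1
1 + 1/(2/1) = 1 + 1/2 = 3/2
1 + 1/(3/2) = 1 + 2/3 = 5/3
1 + 1/(5/3) = 1 + 3/5 = 8/5
1 + 1/(8/5) = 1 + 5/8 = 13/8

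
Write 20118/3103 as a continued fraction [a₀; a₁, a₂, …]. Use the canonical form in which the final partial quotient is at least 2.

Run the Euclidean algorithm, recording each quotient:
20118 ÷ 3103 → quotient 6, remainder 1500
3103 ÷ 1500 → quotient 2, remainder 103
1500 ÷ 103 → quotient 14, remainder 58
103 ÷ 58 → quotient 1, remainder 45
58 ÷ 45 → quotient 1, remainder 13
45 ÷ 13 → quotient 3, remainder 6
13 ÷ 6 → quotient 2, remainder 1
6 ÷ 1 → quotient 6, remainder 0

[6; 2, 14, 1, 1, 3, 2, 6]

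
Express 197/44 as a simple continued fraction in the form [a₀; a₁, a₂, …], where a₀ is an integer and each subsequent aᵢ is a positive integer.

[4; 2, 10, 2]

Run the Euclidean algorithm, recording each quotient:
197 ÷ 44 → quotient 4, remainder 21
44 ÷ 21 → quotient 2, remainder 2
21 ÷ 2 → quotient 10, remainder 1
2 ÷ 1 → quotient 2, remainder 0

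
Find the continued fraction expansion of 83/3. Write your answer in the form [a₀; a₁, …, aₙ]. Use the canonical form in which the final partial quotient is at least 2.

Run the Euclidean algorithm, recording each quotient:
⌊83/3⌋ = 27, remainder 2
⌊3/2⌋ = 1, remainder 1
⌊2/1⌋ = 2, remainder 0

[27; 1, 2]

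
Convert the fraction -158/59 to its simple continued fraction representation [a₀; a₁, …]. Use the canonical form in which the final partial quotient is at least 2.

[-3; 3, 9, 2]

Apply division with remainder until the remainder is 0:
⌊-158/59⌋ = -3, remainder 19
⌊59/19⌋ = 3, remainder 2
⌊19/2⌋ = 9, remainder 1
⌊2/1⌋ = 2, remainder 0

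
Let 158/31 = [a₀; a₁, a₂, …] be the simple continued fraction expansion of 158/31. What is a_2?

3

158 = 5·31 + 3, so a_0 = 5
31 = 10·3 + 1, so a_1 = 10
3 = 3·1 + 0, so a_2 = 3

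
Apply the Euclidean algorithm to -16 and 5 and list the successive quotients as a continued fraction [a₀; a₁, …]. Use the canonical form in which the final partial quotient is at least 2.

⌊-16/5⌋ = -4, remainder 4
⌊5/4⌋ = 1, remainder 1
⌊4/1⌋ = 4, remainder 0

[-4; 1, 4]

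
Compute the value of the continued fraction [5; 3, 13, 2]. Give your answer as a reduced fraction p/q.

Collapse the nested fraction from the inside out:
Start with 2.
13 + 1/(2/1) = 13 + 1/2 = 27/2
3 + 1/(27/2) = 3 + 2/27 = 83/27
5 + 1/(83/27) = 5 + 27/83 = 442/83

442/83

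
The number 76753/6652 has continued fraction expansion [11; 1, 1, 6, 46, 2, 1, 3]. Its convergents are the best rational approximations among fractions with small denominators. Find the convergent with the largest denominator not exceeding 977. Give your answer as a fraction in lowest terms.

a_0 = 11: 11/1  (≤ bound)
a_1 = 1: 12/1  (≤ bound)
a_2 = 1: 23/2  (≤ bound)
a_3 = 6: 150/13  (≤ bound)
a_4 = 46: 6923/600  (≤ bound)
a_5 = 2: 13996/1213  (> 977, stop)

6923/600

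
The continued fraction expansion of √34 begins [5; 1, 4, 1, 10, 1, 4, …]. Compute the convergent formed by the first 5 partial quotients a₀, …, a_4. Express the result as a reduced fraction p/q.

Compute successive convergents:
a_0 = 5: 5/1
a_1 = 1: 6/1
a_2 = 4: 29/5
a_3 = 1: 35/6
a_4 = 10: 379/65

379/65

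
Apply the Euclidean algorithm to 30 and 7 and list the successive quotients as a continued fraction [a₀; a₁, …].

⌊30/7⌋ = 4, remainder 2
⌊7/2⌋ = 3, remainder 1
⌊2/1⌋ = 2, remainder 0

[4; 3, 2]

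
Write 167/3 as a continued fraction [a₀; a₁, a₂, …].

[55; 1, 2]

Run the Euclidean algorithm, recording each quotient:
167 = 55·3 + 2, so a_0 = 55
3 = 1·2 + 1, so a_1 = 1
2 = 2·1 + 0, so a_2 = 2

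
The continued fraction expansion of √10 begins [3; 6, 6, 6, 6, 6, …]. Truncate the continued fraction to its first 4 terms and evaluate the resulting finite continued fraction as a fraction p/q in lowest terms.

Start with 6.
6 + 1/(6/1) = 6 + 1/6 = 37/6
6 + 1/(37/6) = 6 + 6/37 = 228/37
3 + 1/(228/37) = 3 + 37/228 = 721/228

721/228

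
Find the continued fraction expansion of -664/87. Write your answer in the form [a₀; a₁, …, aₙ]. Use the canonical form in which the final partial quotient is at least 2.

⌊-664/87⌋ = -8, remainder 32
⌊87/32⌋ = 2, remainder 23
⌊32/23⌋ = 1, remainder 9
⌊23/9⌋ = 2, remainder 5
⌊9/5⌋ = 1, remainder 4
⌊5/4⌋ = 1, remainder 1
⌊4/1⌋ = 4, remainder 0

[-8; 2, 1, 2, 1, 1, 4]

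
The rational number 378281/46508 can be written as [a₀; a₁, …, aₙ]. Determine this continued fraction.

[8; 7, 2, 12, 1, 1, 39, 3]

378281 = 8·46508 + 6217, so a_0 = 8
46508 = 7·6217 + 2989, so a_1 = 7
6217 = 2·2989 + 239, so a_2 = 2
2989 = 12·239 + 121, so a_3 = 12
239 = 1·121 + 118, so a_4 = 1
121 = 1·118 + 3, so a_5 = 1
118 = 39·3 + 1, so a_6 = 39
3 = 3·1 + 0, so a_7 = 3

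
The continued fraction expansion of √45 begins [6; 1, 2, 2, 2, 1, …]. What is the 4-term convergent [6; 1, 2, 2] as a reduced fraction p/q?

47/7

Work from the innermost term outward:
Start with 2.
2 + 1/(2/1) = 2 + 1/2 = 5/2
1 + 1/(5/2) = 1 + 2/5 = 7/5
6 + 1/(7/5) = 6 + 5/7 = 47/7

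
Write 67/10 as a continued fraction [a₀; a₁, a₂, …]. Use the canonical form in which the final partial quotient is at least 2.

⌊67/10⌋ = 6, remainder 7
⌊10/7⌋ = 1, remainder 3
⌊7/3⌋ = 2, remainder 1
⌊3/1⌋ = 3, remainder 0

[6; 1, 2, 3]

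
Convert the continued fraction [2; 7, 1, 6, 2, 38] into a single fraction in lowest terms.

a_0 = 2: 2/1
a_1 = 7: 15/7
a_2 = 1: 17/8
a_3 = 6: 117/55
a_4 = 2: 251/118
a_5 = 38: 9655/4539

9655/4539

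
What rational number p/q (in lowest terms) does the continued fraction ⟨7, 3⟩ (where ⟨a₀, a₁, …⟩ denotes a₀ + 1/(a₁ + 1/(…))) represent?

22/3

a_0 = 7: 7/1
a_1 = 3: 22/3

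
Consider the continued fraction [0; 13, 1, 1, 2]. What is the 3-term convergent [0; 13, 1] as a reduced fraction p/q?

Start with 1.
13 + 1/(1/1) = 13 + 1/1 = 14/1
0 + 1/(14/1) = 0 + 1/14 = 1/14

1/14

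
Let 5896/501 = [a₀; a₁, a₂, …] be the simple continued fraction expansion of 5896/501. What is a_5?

5896 ÷ 501 → quotient 11, remainder 385
501 ÷ 385 → quotient 1, remainder 116
385 ÷ 116 → quotient 3, remainder 37
116 ÷ 37 → quotient 3, remainder 5
37 ÷ 5 → quotient 7, remainder 2
5 ÷ 2 → quotient 2, remainder 1

2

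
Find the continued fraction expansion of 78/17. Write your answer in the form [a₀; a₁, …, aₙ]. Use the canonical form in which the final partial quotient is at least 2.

Repeatedly divide and take the remainder:
⌊78/17⌋ = 4, remainder 10
⌊17/10⌋ = 1, remainder 7
⌊10/7⌋ = 1, remainder 3
⌊7/3⌋ = 2, remainder 1
⌊3/1⌋ = 3, remainder 0

[4; 1, 1, 2, 3]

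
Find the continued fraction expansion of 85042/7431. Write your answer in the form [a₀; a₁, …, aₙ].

85042 ÷ 7431 → quotient 11, remainder 3301
7431 ÷ 3301 → quotient 2, remainder 829
3301 ÷ 829 → quotient 3, remainder 814
829 ÷ 814 → quotient 1, remainder 15
814 ÷ 15 → quotient 54, remainder 4
15 ÷ 4 → quotient 3, remainder 3
4 ÷ 3 → quotient 1, remainder 1
3 ÷ 1 → quotient 3, remainder 0

[11; 2, 3, 1, 54, 3, 1, 3]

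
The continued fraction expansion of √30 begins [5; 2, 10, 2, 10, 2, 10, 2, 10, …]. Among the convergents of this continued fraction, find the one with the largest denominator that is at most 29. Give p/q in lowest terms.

List convergents until the denominator exceeds the bound:
a_0 = 5: 5/1  (≤ bound)
a_1 = 2: 11/2  (≤ bound)
a_2 = 10: 115/21  (≤ bound)
a_3 = 2: 241/44  (> 29, stop)

115/21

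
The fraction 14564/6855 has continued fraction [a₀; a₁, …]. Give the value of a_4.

14564 ÷ 6855 → quotient 2, remainder 854
6855 ÷ 854 → quotient 8, remainder 23
854 ÷ 23 → quotient 37, remainder 3
23 ÷ 3 → quotient 7, remainder 2
3 ÷ 2 → quotient 1, remainder 1

1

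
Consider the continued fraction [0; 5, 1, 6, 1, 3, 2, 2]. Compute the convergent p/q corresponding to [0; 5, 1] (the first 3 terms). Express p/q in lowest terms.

1/6

a_0 = 0: 0/1
a_1 = 5: 1/5
a_2 = 1: 1/6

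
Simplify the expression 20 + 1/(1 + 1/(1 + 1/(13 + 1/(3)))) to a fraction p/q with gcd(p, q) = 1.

1703/83

Start with 3.
13 + 1/(3/1) = 13 + 1/3 = 40/3
1 + 1/(40/3) = 1 + 3/40 = 43/40
1 + 1/(43/40) = 1 + 40/43 = 83/43
20 + 1/(83/43) = 20 + 43/83 = 1703/83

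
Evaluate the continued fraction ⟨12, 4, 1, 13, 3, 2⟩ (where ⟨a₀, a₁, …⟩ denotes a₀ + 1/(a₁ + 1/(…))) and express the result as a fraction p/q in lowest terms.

Compute successive convergents:
a_0 = 12: 12/1
a_1 = 4: 49/4
a_2 = 1: 61/5
a_3 = 13: 842/69
a_4 = 3: 2587/212
a_5 = 2: 6016/493

6016/493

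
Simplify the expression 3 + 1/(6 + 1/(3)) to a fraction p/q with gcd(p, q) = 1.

60/19

Collapse the nested fraction from the inside out:
Start with 3.
6 + 1/(3/1) = 6 + 1/3 = 19/3
3 + 1/(19/3) = 3 + 3/19 = 60/19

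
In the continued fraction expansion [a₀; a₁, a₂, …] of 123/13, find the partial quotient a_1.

123 = 9·13 + 6, so a_0 = 9
13 = 2·6 + 1, so a_1 = 2

2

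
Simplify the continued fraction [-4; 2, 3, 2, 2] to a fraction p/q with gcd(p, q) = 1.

Start with 2.
2 + 1/(2/1) = 2 + 1/2 = 5/2
3 + 1/(5/2) = 3 + 2/5 = 17/5
2 + 1/(17/5) = 2 + 5/17 = 39/17
-4 + 1/(39/17) = -4 + 17/39 = -139/39

-139/39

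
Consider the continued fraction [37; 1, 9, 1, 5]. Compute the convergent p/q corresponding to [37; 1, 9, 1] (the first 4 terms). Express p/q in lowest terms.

417/11

a_0 = 37: 37/1
a_1 = 1: 38/1
a_2 = 9: 379/10
a_3 = 1: 417/11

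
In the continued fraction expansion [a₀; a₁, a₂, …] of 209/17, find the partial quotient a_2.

209 = 12·17 + 5, so a_0 = 12
17 = 3·5 + 2, so a_1 = 3
5 = 2·2 + 1, so a_2 = 2

2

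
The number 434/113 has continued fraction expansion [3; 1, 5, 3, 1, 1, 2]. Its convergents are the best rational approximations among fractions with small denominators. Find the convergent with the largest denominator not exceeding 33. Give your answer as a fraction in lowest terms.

96/25

a_0 = 3: 3/1  (≤ bound)
a_1 = 1: 4/1  (≤ bound)
a_2 = 5: 23/6  (≤ bound)
a_3 = 3: 73/19  (≤ bound)
a_4 = 1: 96/25  (≤ bound)
a_5 = 1: 169/44  (> 33, stop)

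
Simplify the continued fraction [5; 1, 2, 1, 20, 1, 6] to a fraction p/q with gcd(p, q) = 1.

3477/605

a_0 = 5: 5/1
a_1 = 1: 6/1
a_2 = 2: 17/3
a_3 = 1: 23/4
a_4 = 20: 477/83
a_5 = 1: 500/87
a_6 = 6: 3477/605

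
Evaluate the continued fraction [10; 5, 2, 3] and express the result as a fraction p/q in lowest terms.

a_0 = 10: 10/1
a_1 = 5: 51/5
a_2 = 2: 112/11
a_3 = 3: 387/38

387/38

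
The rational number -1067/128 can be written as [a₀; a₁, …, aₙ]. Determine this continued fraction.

[-9; 1, 1, 1, 42]

Repeatedly divide and take the remainder:
-1067 = -9·128 + 85, so a_0 = -9
128 = 1·85 + 43, so a_1 = 1
85 = 1·43 + 42, so a_2 = 1
43 = 1·42 + 1, so a_3 = 1
42 = 42·1 + 0, so a_4 = 42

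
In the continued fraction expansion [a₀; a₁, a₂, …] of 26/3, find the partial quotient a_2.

2

26 = 8·3 + 2, so a_0 = 8
3 = 1·2 + 1, so a_1 = 1
2 = 2·1 + 0, so a_2 = 2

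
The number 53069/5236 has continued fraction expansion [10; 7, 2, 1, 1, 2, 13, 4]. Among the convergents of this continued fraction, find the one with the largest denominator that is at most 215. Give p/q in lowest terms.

973/96

List convergents until the denominator exceeds the bound:
a_0 = 10: 10/1  (≤ bound)
a_1 = 7: 71/7  (≤ bound)
a_2 = 2: 152/15  (≤ bound)
a_3 = 1: 223/22  (≤ bound)
a_4 = 1: 375/37  (≤ bound)
a_5 = 2: 973/96  (≤ bound)
a_6 = 13: 13024/1285  (> 215, stop)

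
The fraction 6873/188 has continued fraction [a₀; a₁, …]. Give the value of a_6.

2

6873 = 36·188 + 105, so a_0 = 36
188 = 1·105 + 83, so a_1 = 1
105 = 1·83 + 22, so a_2 = 1
83 = 3·22 + 17, so a_3 = 3
22 = 1·17 + 5, so a_4 = 1
17 = 3·5 + 2, so a_5 = 3
5 = 2·2 + 1, so a_6 = 2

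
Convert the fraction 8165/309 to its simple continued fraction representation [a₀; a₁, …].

8165 = 26·309 + 131, so a_0 = 26
309 = 2·131 + 47, so a_1 = 2
131 = 2·47 + 37, so a_2 = 2
47 = 1·37 + 10, so a_3 = 1
37 = 3·10 + 7, so a_4 = 3
10 = 1·7 + 3, so a_5 = 1
7 = 2·3 + 1, so a_6 = 2
3 = 3·1 + 0, so a_7 = 3

[26; 2, 2, 1, 3, 1, 2, 3]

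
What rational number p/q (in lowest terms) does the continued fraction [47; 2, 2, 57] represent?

Start with 57.
2 + 1/(57/1) = 2 + 1/57 = 115/57
2 + 1/(115/57) = 2 + 57/115 = 287/115
47 + 1/(287/115) = 47 + 115/287 = 13604/287

13604/287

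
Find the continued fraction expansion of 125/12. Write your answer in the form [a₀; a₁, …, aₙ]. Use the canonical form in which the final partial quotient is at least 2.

Apply division with remainder until the remainder is 0:
125 = 10·12 + 5, so a_0 = 10
12 = 2·5 + 2, so a_1 = 2
5 = 2·2 + 1, so a_2 = 2
2 = 2·1 + 0, so a_3 = 2

[10; 2, 2, 2]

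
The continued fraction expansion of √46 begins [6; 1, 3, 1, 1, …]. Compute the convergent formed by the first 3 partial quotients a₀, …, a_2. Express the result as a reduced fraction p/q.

27/4

a_0 = 6: 6/1
a_1 = 1: 7/1
a_2 = 3: 27/4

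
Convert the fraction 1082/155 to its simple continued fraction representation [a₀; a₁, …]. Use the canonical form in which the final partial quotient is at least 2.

1082 = 6·155 + 152, so a_0 = 6
155 = 1·152 + 3, so a_1 = 1
152 = 50·3 + 2, so a_2 = 50
3 = 1·2 + 1, so a_3 = 1
2 = 2·1 + 0, so a_4 = 2

[6; 1, 50, 1, 2]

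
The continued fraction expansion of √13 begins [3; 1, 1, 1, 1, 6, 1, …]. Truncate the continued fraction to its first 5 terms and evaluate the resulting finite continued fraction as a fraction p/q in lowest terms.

Start with 1.
1 + 1/(1/1) = 1 + 1/1 = 2/1
1 + 1/(2/1) = 1 + 1/2 = 3/2
1 + 1/(3/2) = 1 + 2/3 = 5/3
3 + 1/(5/3) = 3 + 3/5 = 18/5

18/5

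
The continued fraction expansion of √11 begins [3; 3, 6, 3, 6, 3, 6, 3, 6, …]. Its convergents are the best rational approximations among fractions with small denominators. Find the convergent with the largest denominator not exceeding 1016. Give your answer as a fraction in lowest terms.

List convergents until the denominator exceeds the bound:
a_0 = 3: 3/1  (≤ bound)
a_1 = 3: 10/3  (≤ bound)
a_2 = 6: 63/19  (≤ bound)
a_3 = 3: 199/60  (≤ bound)
a_4 = 6: 1257/379  (≤ bound)
a_5 = 3: 3970/1197  (> 1016, stop)

1257/379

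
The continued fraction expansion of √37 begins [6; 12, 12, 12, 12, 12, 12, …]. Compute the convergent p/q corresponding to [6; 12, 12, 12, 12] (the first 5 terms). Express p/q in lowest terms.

a_0 = 6: 6/1
a_1 = 12: 73/12
a_2 = 12: 882/145
a_3 = 12: 10657/1752
a_4 = 12: 128766/21169

128766/21169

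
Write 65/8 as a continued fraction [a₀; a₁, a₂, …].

[8; 8]

65 ÷ 8 → quotient 8, remainder 1
8 ÷ 1 → quotient 8, remainder 0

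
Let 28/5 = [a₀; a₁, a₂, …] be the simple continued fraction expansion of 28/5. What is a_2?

1

Repeatedly divide and take the remainder:
⌊28/5⌋ = 5, remainder 3
⌊5/3⌋ = 1, remainder 2
⌊3/2⌋ = 1, remainder 1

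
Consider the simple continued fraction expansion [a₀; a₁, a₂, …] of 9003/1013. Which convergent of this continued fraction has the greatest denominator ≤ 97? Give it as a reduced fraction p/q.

List convergents until the denominator exceeds the bound:
a_0 = 8: 8/1  (≤ bound)
a_1 = 1: 9/1  (≤ bound)
a_2 = 7: 71/8  (≤ bound)
a_3 = 1: 80/9  (≤ bound)
a_4 = 7: 631/71  (≤ bound)
a_5 = 1: 711/80  (≤ bound)
a_6 = 3: 2764/311  (> 97, stop)

711/80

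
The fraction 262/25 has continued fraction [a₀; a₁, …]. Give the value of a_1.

2

262 = 10·25 + 12, so a_0 = 10
25 = 2·12 + 1, so a_1 = 2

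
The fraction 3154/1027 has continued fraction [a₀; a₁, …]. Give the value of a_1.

Run the Euclidean algorithm, recording each quotient:
3154 ÷ 1027 → quotient 3, remainder 73
1027 ÷ 73 → quotient 14, remainder 5

14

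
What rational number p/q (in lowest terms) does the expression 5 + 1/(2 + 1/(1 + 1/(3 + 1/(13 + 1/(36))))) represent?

28247/5267

Start with 36.
13 + 1/(36/1) = 13 + 1/36 = 469/36
3 + 1/(469/36) = 3 + 36/469 = 1443/469
1 + 1/(1443/469) = 1 + 469/1443 = 1912/1443
2 + 1/(1912/1443) = 2 + 1443/1912 = 5267/1912
5 + 1/(5267/1912) = 5 + 1912/5267 = 28247/5267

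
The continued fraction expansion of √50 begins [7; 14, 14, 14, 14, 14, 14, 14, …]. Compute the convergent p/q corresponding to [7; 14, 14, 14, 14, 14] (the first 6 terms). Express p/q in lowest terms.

Start with 14.
14 + 1/(14/1) = 14 + 1/14 = 197/14
14 + 1/(197/14) = 14 + 14/197 = 2772/197
14 + 1/(2772/197) = 14 + 197/2772 = 39005/2772
14 + 1/(39005/2772) = 14 + 2772/39005 = 548842/39005
7 + 1/(548842/39005) = 7 + 39005/548842 = 3880899/548842

3880899/548842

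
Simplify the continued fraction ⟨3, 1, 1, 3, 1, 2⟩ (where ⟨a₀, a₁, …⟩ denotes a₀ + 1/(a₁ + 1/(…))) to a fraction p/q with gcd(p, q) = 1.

Start with 2.
1 + 1/(2/1) = 1 + 1/2 = 3/2
3 + 1/(3/2) = 3 + 2/3 = 11/3
1 + 1/(11/3) = 1 + 3/11 = 14/11
1 + 1/(14/11) = 1 + 11/14 = 25/14
3 + 1/(25/14) = 3 + 14/25 = 89/25

89/25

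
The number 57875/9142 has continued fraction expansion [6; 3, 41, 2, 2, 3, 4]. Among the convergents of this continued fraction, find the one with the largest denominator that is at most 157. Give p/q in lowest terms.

785/124

a_0 = 6: 6/1  (≤ bound)
a_1 = 3: 19/3  (≤ bound)
a_2 = 41: 785/124  (≤ bound)
a_3 = 2: 1589/251  (> 157, stop)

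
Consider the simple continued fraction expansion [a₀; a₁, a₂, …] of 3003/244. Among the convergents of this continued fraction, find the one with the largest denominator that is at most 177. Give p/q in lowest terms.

List convergents until the denominator exceeds the bound:
a_0 = 12: 12/1  (≤ bound)
a_1 = 3: 37/3  (≤ bound)
a_2 = 3: 123/10  (≤ bound)
a_3 = 1: 160/13  (≤ bound)
a_4 = 18: 3003/244  (> 177, stop)

160/13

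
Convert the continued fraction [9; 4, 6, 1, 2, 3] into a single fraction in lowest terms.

2569/278

Use the convergent recurrence hₖ = aₖ·hₖ₋₁ + hₖ₋₂ (and likewise for the denominators kₖ):
a_0 = 9: 9/1
a_1 = 4: 37/4
a_2 = 6: 231/25
a_3 = 1: 268/29
a_4 = 2: 767/83
a_5 = 3: 2569/278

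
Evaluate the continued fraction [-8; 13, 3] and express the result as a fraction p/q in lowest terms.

-317/40

Start with 3.
13 + 1/(3/1) = 13 + 1/3 = 40/3
-8 + 1/(40/3) = -8 + 3/40 = -317/40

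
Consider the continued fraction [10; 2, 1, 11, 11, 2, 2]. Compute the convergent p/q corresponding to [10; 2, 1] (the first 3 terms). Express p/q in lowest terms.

a_0 = 10: 10/1
a_1 = 2: 21/2
a_2 = 1: 31/3

31/3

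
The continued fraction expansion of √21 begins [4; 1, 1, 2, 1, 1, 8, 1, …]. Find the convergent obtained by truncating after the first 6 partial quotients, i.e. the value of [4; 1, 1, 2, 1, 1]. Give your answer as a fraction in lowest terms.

Work from the innermost term outward:
Start with 1.
1 + 1/(1/1) = 1 + 1/1 = 2/1
2 + 1/(2/1) = 2 + 1/2 = 5/2
1 + 1/(5/2) = 1 + 2/5 = 7/5
1 + 1/(7/5) = 1 + 5/7 = 12/7
4 + 1/(12/7) = 4 + 7/12 = 55/12

55/12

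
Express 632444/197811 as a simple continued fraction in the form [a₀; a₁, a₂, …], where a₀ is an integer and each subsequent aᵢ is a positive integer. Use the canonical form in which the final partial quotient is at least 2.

[3; 5, 14, 6, 2, 4, 1, 38]

632444 ÷ 197811 → quotient 3, remainder 39011
197811 ÷ 39011 → quotient 5, remainder 2756
39011 ÷ 2756 → quotient 14, remainder 427
2756 ÷ 427 → quotient 6, remainder 194
427 ÷ 194 → quotient 2, remainder 39
194 ÷ 39 → quotient 4, remainder 38
39 ÷ 38 → quotient 1, remainder 1
38 ÷ 1 → quotient 38, remainder 0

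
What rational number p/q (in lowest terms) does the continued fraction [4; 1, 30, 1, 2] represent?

a_0 = 4: 4/1
a_1 = 1: 5/1
a_2 = 30: 154/31
a_3 = 1: 159/32
a_4 = 2: 472/95

472/95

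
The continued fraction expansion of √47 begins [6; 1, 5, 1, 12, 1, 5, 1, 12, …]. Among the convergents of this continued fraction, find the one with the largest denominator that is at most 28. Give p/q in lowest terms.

a_0 = 6: 6/1  (≤ bound)
a_1 = 1: 7/1  (≤ bound)
a_2 = 5: 41/6  (≤ bound)
a_3 = 1: 48/7  (≤ bound)
a_4 = 12: 617/90  (> 28, stop)

48/7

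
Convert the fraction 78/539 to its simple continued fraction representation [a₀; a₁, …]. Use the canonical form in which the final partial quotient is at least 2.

[0; 6, 1, 10, 7]

⌊78/539⌋ = 0, remainder 78
⌊539/78⌋ = 6, remainder 71
⌊78/71⌋ = 1, remainder 7
⌊71/7⌋ = 10, remainder 1
⌊7/1⌋ = 7, remainder 0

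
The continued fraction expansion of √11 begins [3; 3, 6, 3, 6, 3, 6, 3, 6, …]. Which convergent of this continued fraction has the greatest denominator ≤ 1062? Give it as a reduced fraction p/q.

1257/379

List convergents until the denominator exceeds the bound:
a_0 = 3: 3/1  (≤ bound)
a_1 = 3: 10/3  (≤ bound)
a_2 = 6: 63/19  (≤ bound)
a_3 = 3: 199/60  (≤ bound)
a_4 = 6: 1257/379  (≤ bound)
a_5 = 3: 3970/1197  (> 1062, stop)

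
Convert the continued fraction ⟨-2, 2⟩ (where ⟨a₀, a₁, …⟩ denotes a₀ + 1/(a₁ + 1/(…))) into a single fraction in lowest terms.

a_0 = -2: -2/1
a_1 = 2: -3/2

-3/2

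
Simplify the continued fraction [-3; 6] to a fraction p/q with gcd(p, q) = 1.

-17/6

Start with 6.
-3 + 1/(6/1) = -3 + 1/6 = -17/6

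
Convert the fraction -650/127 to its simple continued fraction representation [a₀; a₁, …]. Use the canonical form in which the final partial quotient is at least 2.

-650 = -6·127 + 112, so a_0 = -6
127 = 1·112 + 15, so a_1 = 1
112 = 7·15 + 7, so a_2 = 7
15 = 2·7 + 1, so a_3 = 2
7 = 7·1 + 0, so a_4 = 7

[-6; 1, 7, 2, 7]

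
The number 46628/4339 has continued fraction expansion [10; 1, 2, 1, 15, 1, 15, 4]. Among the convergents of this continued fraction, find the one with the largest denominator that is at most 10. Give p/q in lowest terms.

a_0 = 10: 10/1  (≤ bound)
a_1 = 1: 11/1  (≤ bound)
a_2 = 2: 32/3  (≤ bound)
a_3 = 1: 43/4  (≤ bound)
a_4 = 15: 677/63  (> 10, stop)

43/4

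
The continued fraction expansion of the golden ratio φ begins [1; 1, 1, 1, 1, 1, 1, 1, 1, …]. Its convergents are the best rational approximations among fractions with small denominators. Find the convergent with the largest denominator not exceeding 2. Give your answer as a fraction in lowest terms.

3/2

a_0 = 1: 1/1  (≤ bound)
a_1 = 1: 2/1  (≤ bound)
a_2 = 1: 3/2  (≤ bound)
a_3 = 1: 5/3  (> 2, stop)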